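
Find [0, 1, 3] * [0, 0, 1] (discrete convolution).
y[0] = 0×0 = 0; y[1] = 0×0 + 1×0 = 0; y[2] = 0×1 + 1×0 + 3×0 = 0; y[3] = 1×1 + 3×0 = 1; y[4] = 3×1 = 3

[0, 0, 0, 1, 3]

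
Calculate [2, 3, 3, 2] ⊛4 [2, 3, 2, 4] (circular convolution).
Use y[k] = Σ_j x[j]·h[(k-j) mod 4]. y[0] = 2×2 + 3×4 + 3×2 + 2×3 = 28; y[1] = 2×3 + 3×2 + 3×4 + 2×2 = 28; y[2] = 2×2 + 3×3 + 3×2 + 2×4 = 27; y[3] = 2×4 + 3×2 + 3×3 + 2×2 = 27. Result: [28, 28, 27, 27]

[28, 28, 27, 27]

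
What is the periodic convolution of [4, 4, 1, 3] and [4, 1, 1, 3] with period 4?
Use y[k] = Σ_j x[j]·h[(k-j) mod 4]. y[0] = 4×4 + 4×3 + 1×1 + 3×1 = 32; y[1] = 4×1 + 4×4 + 1×3 + 3×1 = 26; y[2] = 4×1 + 4×1 + 1×4 + 3×3 = 21; y[3] = 4×3 + 4×1 + 1×1 + 3×4 = 29. Result: [32, 26, 21, 29]

[32, 26, 21, 29]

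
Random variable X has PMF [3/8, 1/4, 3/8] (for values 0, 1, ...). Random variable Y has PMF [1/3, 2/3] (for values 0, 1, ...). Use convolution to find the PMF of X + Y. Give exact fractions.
P(X+Y=k) = Σ_i P(X=i)·P(Y=k-i) — a convolution of [3/8, 1/4, 3/8] and [1/3, 2/3]. P(X+Y=0) = (3/8)×(1/3) = 1/8; P(X+Y=1) = (3/8)×(2/3) + (1/4)×(1/3) = 1/4 + 1/12 = 1/3; P(X+Y=2) = (1/4)×(2/3) + (3/8)×(1/3) = 1/6 + 1/8 = 7/24; P(X+Y=3) = (3/8)×(2/3) = 1/4. PMF: [1/8, 1/3, 7/24, 1/4] (sums to 1 ✓)

[1/8, 1/3, 7/24, 1/4]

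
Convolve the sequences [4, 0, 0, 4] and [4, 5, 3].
y[0] = 4×4 = 16; y[1] = 4×5 + 0×4 = 20; y[2] = 4×3 + 0×5 + 0×4 = 12; y[3] = 0×3 + 0×5 + 4×4 = 16; y[4] = 0×3 + 4×5 = 20; y[5] = 4×3 = 12

[16, 20, 12, 16, 20, 12]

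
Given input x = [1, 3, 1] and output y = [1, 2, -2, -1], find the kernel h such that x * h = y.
Output length 4 = len(x) + len(h) - 1 ⇒ len(h) = 2. Solve h forward using h[k] = (y[k] - Σ_{i≥1} x[i]·h[k-i]) / x[0]: h[0] = y[0] / x[0] = 1 / 1 = 1; h[1] = (y[1] - 3×1) / x[0] = (2 - 3×1) / 1 = -1. So h = [1, -1]. Forward-check [1, 3, 1] * [1, -1]: y[0] = 1×1 = 1; y[1] = 1×-1 + 3×1 = 2; y[2] = 3×-1 + 1×1 = -2; y[3] = 1×-1 = -1 → [1, 2, -2, -1] ✓

[1, -1]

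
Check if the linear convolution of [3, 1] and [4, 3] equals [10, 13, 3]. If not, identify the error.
Recompute linear convolution of [3, 1] and [4, 3]: y[0] = 3×4 = 12; y[1] = 3×3 + 1×4 = 13; y[2] = 1×3 = 3 → [12, 13, 3]. Compare to given [10, 13, 3]: they differ at index 0: given 10, correct 12, so answer: No

No. Error at index 0: given 10, correct 12.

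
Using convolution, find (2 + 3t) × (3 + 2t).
Ascending coefficients: a = [2, 3], b = [3, 2]. c[0] = 2×3 = 6; c[1] = 2×2 + 3×3 = 13; c[2] = 3×2 = 6. Result coefficients: [6, 13, 6] → 6 + 13t + 6t^2

6 + 13t + 6t^2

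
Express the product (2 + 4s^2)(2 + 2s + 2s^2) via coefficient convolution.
Ascending coefficients: a = [2, 0, 4], b = [2, 2, 2]. c[0] = 2×2 = 4; c[1] = 2×2 + 0×2 = 4; c[2] = 2×2 + 0×2 + 4×2 = 12; c[3] = 0×2 + 4×2 = 8; c[4] = 4×2 = 8. Result coefficients: [4, 4, 12, 8, 8] → 4 + 4s + 12s^2 + 8s^3 + 8s^4

4 + 4s + 12s^2 + 8s^3 + 8s^4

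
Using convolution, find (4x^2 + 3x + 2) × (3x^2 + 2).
Ascending coefficients: a = [2, 3, 4], b = [2, 0, 3]. c[0] = 2×2 = 4; c[1] = 2×0 + 3×2 = 6; c[2] = 2×3 + 3×0 + 4×2 = 14; c[3] = 3×3 + 4×0 = 9; c[4] = 4×3 = 12. Result coefficients: [4, 6, 14, 9, 12] → 12x^4 + 9x^3 + 14x^2 + 6x + 4

12x^4 + 9x^3 + 14x^2 + 6x + 4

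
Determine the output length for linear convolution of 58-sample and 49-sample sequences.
Linear/full convolution length: m + n - 1 = 58 + 49 - 1 = 106

106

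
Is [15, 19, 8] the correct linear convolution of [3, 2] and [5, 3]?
Recompute linear convolution of [3, 2] and [5, 3]: y[0] = 3×5 = 15; y[1] = 3×3 + 2×5 = 19; y[2] = 2×3 = 6 → [15, 19, 6]. Compare to given [15, 19, 8]: they differ at index 2: given 8, correct 6, so answer: No

No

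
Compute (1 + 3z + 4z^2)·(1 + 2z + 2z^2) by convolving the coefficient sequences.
Ascending coefficients: a = [1, 3, 4], b = [1, 2, 2]. c[0] = 1×1 = 1; c[1] = 1×2 + 3×1 = 5; c[2] = 1×2 + 3×2 + 4×1 = 12; c[3] = 3×2 + 4×2 = 14; c[4] = 4×2 = 8. Result coefficients: [1, 5, 12, 14, 8] → 1 + 5z + 12z^2 + 14z^3 + 8z^4

1 + 5z + 12z^2 + 14z^3 + 8z^4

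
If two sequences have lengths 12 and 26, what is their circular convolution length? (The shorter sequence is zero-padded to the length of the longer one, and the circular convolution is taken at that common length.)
Circular convolution (zero-padding the shorter input) has length max(m, n) = max(12, 26) = 26

26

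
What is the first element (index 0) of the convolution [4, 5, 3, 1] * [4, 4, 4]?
Use y[k] = Σ_i a[i]·b[k-i] at k=0. y[0] = 4×4 = 16

16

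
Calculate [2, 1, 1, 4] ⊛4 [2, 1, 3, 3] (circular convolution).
Use y[k] = Σ_j a[j]·b[(k-j) mod 4]. y[0] = 2×2 + 1×3 + 1×3 + 4×1 = 14; y[1] = 2×1 + 1×2 + 1×3 + 4×3 = 19; y[2] = 2×3 + 1×1 + 1×2 + 4×3 = 21; y[3] = 2×3 + 1×3 + 1×1 + 4×2 = 18. Result: [14, 19, 21, 18]

[14, 19, 21, 18]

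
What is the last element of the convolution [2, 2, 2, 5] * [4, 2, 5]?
Use y[k] = Σ_i a[i]·b[k-i] at k=5. y[5] = 5×5 = 25

25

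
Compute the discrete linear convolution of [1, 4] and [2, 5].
y[0] = 1×2 = 2; y[1] = 1×5 + 4×2 = 13; y[2] = 4×5 = 20

[2, 13, 20]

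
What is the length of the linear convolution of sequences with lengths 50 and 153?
Linear/full convolution length: m + n - 1 = 50 + 153 - 1 = 202

202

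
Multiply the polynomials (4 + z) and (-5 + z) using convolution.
Ascending coefficients: a = [4, 1], b = [-5, 1]. c[0] = 4×-5 = -20; c[1] = 4×1 + 1×-5 = -1; c[2] = 1×1 = 1. Result coefficients: [-20, -1, 1] → -20 - z + z^2

-20 - z + z^2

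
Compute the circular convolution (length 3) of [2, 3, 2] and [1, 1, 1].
Use y[k] = Σ_j x[j]·h[(k-j) mod 3]. y[0] = 2×1 + 3×1 + 2×1 = 7; y[1] = 2×1 + 3×1 + 2×1 = 7; y[2] = 2×1 + 3×1 + 2×1 = 7. Result: [7, 7, 7]

[7, 7, 7]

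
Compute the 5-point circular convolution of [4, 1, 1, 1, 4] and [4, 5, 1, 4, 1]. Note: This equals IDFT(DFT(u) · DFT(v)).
Either evaluate y[k] = Σ_j u[j]·v[(k-j) mod 5] directly, or use IDFT(DFT(u) · DFT(v)). y[0] = 4×4 + 1×1 + 1×4 + 1×1 + 4×5 = 42; y[1] = 4×5 + 1×4 + 1×1 + 1×4 + 4×1 = 33; y[2] = 4×1 + 1×5 + 1×4 + 1×1 + 4×4 = 30; y[3] = 4×4 + 1×1 + 1×5 + 1×4 + 4×1 = 30; y[4] = 4×1 + 1×4 + 1×1 + 1×5 + 4×4 = 30. Result: [42, 33, 30, 30, 30]

[42, 33, 30, 30, 30]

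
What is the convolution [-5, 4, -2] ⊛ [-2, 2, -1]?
y[0] = -5×-2 = 10; y[1] = -5×2 + 4×-2 = -18; y[2] = -5×-1 + 4×2 + -2×-2 = 17; y[3] = 4×-1 + -2×2 = -8; y[4] = -2×-1 = 2

[10, -18, 17, -8, 2]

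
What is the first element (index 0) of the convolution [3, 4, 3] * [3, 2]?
Use y[k] = Σ_i a[i]·b[k-i] at k=0. y[0] = 3×3 = 9

9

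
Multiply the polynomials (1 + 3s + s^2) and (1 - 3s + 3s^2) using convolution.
Ascending coefficients: a = [1, 3, 1], b = [1, -3, 3]. c[0] = 1×1 = 1; c[1] = 1×-3 + 3×1 = 0; c[2] = 1×3 + 3×-3 + 1×1 = -5; c[3] = 3×3 + 1×-3 = 6; c[4] = 1×3 = 3. Result coefficients: [1, 0, -5, 6, 3] → 1 - 5s^2 + 6s^3 + 3s^4

1 - 5s^2 + 6s^3 + 3s^4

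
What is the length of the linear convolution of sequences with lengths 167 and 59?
Linear/full convolution length: m + n - 1 = 167 + 59 - 1 = 225

225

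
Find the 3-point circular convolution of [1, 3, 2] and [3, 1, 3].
Use y[k] = Σ_j a[j]·b[(k-j) mod 3]. y[0] = 1×3 + 3×3 + 2×1 = 14; y[1] = 1×1 + 3×3 + 2×3 = 16; y[2] = 1×3 + 3×1 + 2×3 = 12. Result: [14, 16, 12]

[14, 16, 12]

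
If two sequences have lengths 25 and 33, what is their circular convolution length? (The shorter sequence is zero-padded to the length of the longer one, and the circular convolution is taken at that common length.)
Circular convolution (zero-padding the shorter input) has length max(m, n) = max(25, 33) = 33

33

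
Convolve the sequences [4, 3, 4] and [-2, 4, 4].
y[0] = 4×-2 = -8; y[1] = 4×4 + 3×-2 = 10; y[2] = 4×4 + 3×4 + 4×-2 = 20; y[3] = 3×4 + 4×4 = 28; y[4] = 4×4 = 16

[-8, 10, 20, 28, 16]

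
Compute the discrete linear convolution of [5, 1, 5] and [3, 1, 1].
y[0] = 5×3 = 15; y[1] = 5×1 + 1×3 = 8; y[2] = 5×1 + 1×1 + 5×3 = 21; y[3] = 1×1 + 5×1 = 6; y[4] = 5×1 = 5

[15, 8, 21, 6, 5]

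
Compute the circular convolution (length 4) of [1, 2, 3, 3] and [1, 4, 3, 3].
Use y[k] = Σ_j a[j]·b[(k-j) mod 4]. y[0] = 1×1 + 2×3 + 3×3 + 3×4 = 28; y[1] = 1×4 + 2×1 + 3×3 + 3×3 = 24; y[2] = 1×3 + 2×4 + 3×1 + 3×3 = 23; y[3] = 1×3 + 2×3 + 3×4 + 3×1 = 24. Result: [28, 24, 23, 24]

[28, 24, 23, 24]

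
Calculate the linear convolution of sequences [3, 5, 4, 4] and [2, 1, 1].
y[0] = 3×2 = 6; y[1] = 3×1 + 5×2 = 13; y[2] = 3×1 + 5×1 + 4×2 = 16; y[3] = 5×1 + 4×1 + 4×2 = 17; y[4] = 4×1 + 4×1 = 8; y[5] = 4×1 = 4

[6, 13, 16, 17, 8, 4]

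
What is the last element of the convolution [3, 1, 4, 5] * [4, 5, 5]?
Use y[k] = Σ_i a[i]·b[k-i] at k=5. y[5] = 5×5 = 25

25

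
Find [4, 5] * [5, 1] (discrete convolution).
y[0] = 4×5 = 20; y[1] = 4×1 + 5×5 = 29; y[2] = 5×1 = 5

[20, 29, 5]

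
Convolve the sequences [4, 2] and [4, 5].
y[0] = 4×4 = 16; y[1] = 4×5 + 2×4 = 28; y[2] = 2×5 = 10

[16, 28, 10]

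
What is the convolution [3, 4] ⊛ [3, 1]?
y[0] = 3×3 = 9; y[1] = 3×1 + 4×3 = 15; y[2] = 4×1 = 4

[9, 15, 4]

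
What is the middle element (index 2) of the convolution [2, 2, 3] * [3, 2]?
Use y[k] = Σ_i a[i]·b[k-i] at k=2. y[2] = 2×2 + 3×3 = 13

13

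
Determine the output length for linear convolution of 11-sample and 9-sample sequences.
Linear/full convolution length: m + n - 1 = 11 + 9 - 1 = 19

19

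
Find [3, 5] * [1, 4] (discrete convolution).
y[0] = 3×1 = 3; y[1] = 3×4 + 5×1 = 17; y[2] = 5×4 = 20

[3, 17, 20]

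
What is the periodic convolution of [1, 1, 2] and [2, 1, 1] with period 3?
Use y[k] = Σ_j a[j]·b[(k-j) mod 3]. y[0] = 1×2 + 1×1 + 2×1 = 5; y[1] = 1×1 + 1×2 + 2×1 = 5; y[2] = 1×1 + 1×1 + 2×2 = 6. Result: [5, 5, 6]

[5, 5, 6]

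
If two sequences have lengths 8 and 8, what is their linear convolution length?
Linear/full convolution length: m + n - 1 = 8 + 8 - 1 = 15

15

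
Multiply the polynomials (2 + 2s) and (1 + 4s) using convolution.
Ascending coefficients: a = [2, 2], b = [1, 4]. c[0] = 2×1 = 2; c[1] = 2×4 + 2×1 = 10; c[2] = 2×4 = 8. Result coefficients: [2, 10, 8] → 2 + 10s + 8s^2

2 + 10s + 8s^2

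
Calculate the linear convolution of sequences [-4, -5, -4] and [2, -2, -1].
y[0] = -4×2 = -8; y[1] = -4×-2 + -5×2 = -2; y[2] = -4×-1 + -5×-2 + -4×2 = 6; y[3] = -5×-1 + -4×-2 = 13; y[4] = -4×-1 = 4

[-8, -2, 6, 13, 4]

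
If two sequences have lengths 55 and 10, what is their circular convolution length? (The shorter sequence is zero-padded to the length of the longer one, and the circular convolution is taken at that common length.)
Circular convolution (zero-padding the shorter input) has length max(m, n) = max(55, 10) = 55

55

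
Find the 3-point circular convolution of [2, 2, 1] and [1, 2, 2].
Use y[k] = Σ_j a[j]·b[(k-j) mod 3]. y[0] = 2×1 + 2×2 + 1×2 = 8; y[1] = 2×2 + 2×1 + 1×2 = 8; y[2] = 2×2 + 2×2 + 1×1 = 9. Result: [8, 8, 9]

[8, 8, 9]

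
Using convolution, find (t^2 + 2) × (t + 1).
Ascending coefficients: a = [2, 0, 1], b = [1, 1]. c[0] = 2×1 = 2; c[1] = 2×1 + 0×1 = 2; c[2] = 0×1 + 1×1 = 1; c[3] = 1×1 = 1. Result coefficients: [2, 2, 1, 1] → t^3 + t^2 + 2t + 2

t^3 + t^2 + 2t + 2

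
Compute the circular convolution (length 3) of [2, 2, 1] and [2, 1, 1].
Use y[k] = Σ_j a[j]·b[(k-j) mod 3]. y[0] = 2×2 + 2×1 + 1×1 = 7; y[1] = 2×1 + 2×2 + 1×1 = 7; y[2] = 2×1 + 2×1 + 1×2 = 6. Result: [7, 7, 6]

[7, 7, 6]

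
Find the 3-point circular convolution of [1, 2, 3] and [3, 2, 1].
Use y[k] = Σ_j a[j]·b[(k-j) mod 3]. y[0] = 1×3 + 2×1 + 3×2 = 11; y[1] = 1×2 + 2×3 + 3×1 = 11; y[2] = 1×1 + 2×2 + 3×3 = 14. Result: [11, 11, 14]

[11, 11, 14]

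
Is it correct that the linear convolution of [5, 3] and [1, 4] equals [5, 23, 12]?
Recompute linear convolution of [5, 3] and [1, 4]: y[0] = 5×1 = 5; y[1] = 5×4 + 3×1 = 23; y[2] = 3×4 = 12 → [5, 23, 12]. Given [5, 23, 12] matches, so answer: Yes

Yes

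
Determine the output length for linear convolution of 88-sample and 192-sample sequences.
Linear/full convolution length: m + n - 1 = 88 + 192 - 1 = 279

279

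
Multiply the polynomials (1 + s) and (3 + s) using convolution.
Ascending coefficients: a = [1, 1], b = [3, 1]. c[0] = 1×3 = 3; c[1] = 1×1 + 1×3 = 4; c[2] = 1×1 = 1. Result coefficients: [3, 4, 1] → 3 + 4s + s^2

3 + 4s + s^2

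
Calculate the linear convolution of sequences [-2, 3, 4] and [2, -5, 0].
y[0] = -2×2 = -4; y[1] = -2×-5 + 3×2 = 16; y[2] = -2×0 + 3×-5 + 4×2 = -7; y[3] = 3×0 + 4×-5 = -20; y[4] = 4×0 = 0

[-4, 16, -7, -20, 0]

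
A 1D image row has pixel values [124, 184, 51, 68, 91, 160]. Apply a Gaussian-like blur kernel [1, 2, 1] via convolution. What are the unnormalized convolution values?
Convolve image row [124, 184, 51, 68, 91, 160] with kernel [1, 2, 1]: y[0] = 124×1 = 124; y[1] = 124×2 + 184×1 = 432; y[2] = 124×1 + 184×2 + 51×1 = 543; y[3] = 184×1 + 51×2 + 68×1 = 354; y[4] = 51×1 + 68×2 + 91×1 = 278; y[5] = 68×1 + 91×2 + 160×1 = 410; y[6] = 91×1 + 160×2 = 411; y[7] = 160×1 = 160 → [124, 432, 543, 354, 278, 410, 411, 160]. Normalization factor = sum(kernel) = 4.

[124, 432, 543, 354, 278, 410, 411, 160]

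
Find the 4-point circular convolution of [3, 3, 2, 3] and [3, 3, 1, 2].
Use y[k] = Σ_j a[j]·b[(k-j) mod 4]. y[0] = 3×3 + 3×2 + 2×1 + 3×3 = 26; y[1] = 3×3 + 3×3 + 2×2 + 3×1 = 25; y[2] = 3×1 + 3×3 + 2×3 + 3×2 = 24; y[3] = 3×2 + 3×1 + 2×3 + 3×3 = 24. Result: [26, 25, 24, 24]

[26, 25, 24, 24]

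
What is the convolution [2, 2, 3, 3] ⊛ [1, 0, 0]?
y[0] = 2×1 = 2; y[1] = 2×0 + 2×1 = 2; y[2] = 2×0 + 2×0 + 3×1 = 3; y[3] = 2×0 + 3×0 + 3×1 = 3; y[4] = 3×0 + 3×0 = 0; y[5] = 3×0 = 0

[2, 2, 3, 3, 0, 0]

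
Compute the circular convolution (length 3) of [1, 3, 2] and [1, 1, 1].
Use y[k] = Σ_j x[j]·h[(k-j) mod 3]. y[0] = 1×1 + 3×1 + 2×1 = 6; y[1] = 1×1 + 3×1 + 2×1 = 6; y[2] = 1×1 + 3×1 + 2×1 = 6. Result: [6, 6, 6]

[6, 6, 6]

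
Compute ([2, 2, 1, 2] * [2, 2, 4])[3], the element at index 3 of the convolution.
Use y[k] = Σ_i a[i]·b[k-i] at k=3. y[3] = 2×4 + 1×2 + 2×2 = 14

14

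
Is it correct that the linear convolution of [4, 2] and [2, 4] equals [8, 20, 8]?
Recompute linear convolution of [4, 2] and [2, 4]: y[0] = 4×2 = 8; y[1] = 4×4 + 2×2 = 20; y[2] = 2×4 = 8 → [8, 20, 8]. Given [8, 20, 8] matches, so answer: Yes

Yes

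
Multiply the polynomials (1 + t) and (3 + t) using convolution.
Ascending coefficients: a = [1, 1], b = [3, 1]. c[0] = 1×3 = 3; c[1] = 1×1 + 1×3 = 4; c[2] = 1×1 = 1. Result coefficients: [3, 4, 1] → 3 + 4t + t^2

3 + 4t + t^2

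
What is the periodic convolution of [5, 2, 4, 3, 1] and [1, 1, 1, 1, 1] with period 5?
Use y[k] = Σ_j f[j]·g[(k-j) mod 5]. y[0] = 5×1 + 2×1 + 4×1 + 3×1 + 1×1 = 15; y[1] = 5×1 + 2×1 + 4×1 + 3×1 + 1×1 = 15; y[2] = 5×1 + 2×1 + 4×1 + 3×1 + 1×1 = 15; y[3] = 5×1 + 2×1 + 4×1 + 3×1 + 1×1 = 15; y[4] = 5×1 + 2×1 + 4×1 + 3×1 + 1×1 = 15. Result: [15, 15, 15, 15, 15]

[15, 15, 15, 15, 15]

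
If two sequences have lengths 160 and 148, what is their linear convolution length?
Linear/full convolution length: m + n - 1 = 160 + 148 - 1 = 307

307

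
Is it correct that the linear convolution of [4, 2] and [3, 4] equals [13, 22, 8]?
Recompute linear convolution of [4, 2] and [3, 4]: y[0] = 4×3 = 12; y[1] = 4×4 + 2×3 = 22; y[2] = 2×4 = 8 → [12, 22, 8]. Compare to given [13, 22, 8]: they differ at index 0: given 13, correct 12, so answer: No

No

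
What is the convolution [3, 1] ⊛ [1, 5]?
y[0] = 3×1 = 3; y[1] = 3×5 + 1×1 = 16; y[2] = 1×5 = 5

[3, 16, 5]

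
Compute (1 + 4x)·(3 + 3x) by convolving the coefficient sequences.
Ascending coefficients: a = [1, 4], b = [3, 3]. c[0] = 1×3 = 3; c[1] = 1×3 + 4×3 = 15; c[2] = 4×3 = 12. Result coefficients: [3, 15, 12] → 3 + 15x + 12x^2

3 + 15x + 12x^2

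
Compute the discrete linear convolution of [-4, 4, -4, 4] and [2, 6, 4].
y[0] = -4×2 = -8; y[1] = -4×6 + 4×2 = -16; y[2] = -4×4 + 4×6 + -4×2 = 0; y[3] = 4×4 + -4×6 + 4×2 = 0; y[4] = -4×4 + 4×6 = 8; y[5] = 4×4 = 16

[-8, -16, 0, 0, 8, 16]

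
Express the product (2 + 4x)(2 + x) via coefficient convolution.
Ascending coefficients: a = [2, 4], b = [2, 1]. c[0] = 2×2 = 4; c[1] = 2×1 + 4×2 = 10; c[2] = 4×1 = 4. Result coefficients: [4, 10, 4] → 4 + 10x + 4x^2

4 + 10x + 4x^2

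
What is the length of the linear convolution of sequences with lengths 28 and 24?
Linear/full convolution length: m + n - 1 = 28 + 24 - 1 = 51

51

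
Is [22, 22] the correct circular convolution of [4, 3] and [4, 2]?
Recompute circular convolution of [4, 3] and [4, 2]: y[0] = 4×4 + 3×2 = 22; y[1] = 4×2 + 3×4 = 20 → [22, 20]. Compare to given [22, 22]: they differ at index 1: given 22, correct 20, so answer: No

No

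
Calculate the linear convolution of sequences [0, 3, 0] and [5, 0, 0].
y[0] = 0×5 = 0; y[1] = 0×0 + 3×5 = 15; y[2] = 0×0 + 3×0 + 0×5 = 0; y[3] = 3×0 + 0×0 = 0; y[4] = 0×0 = 0

[0, 15, 0, 0, 0]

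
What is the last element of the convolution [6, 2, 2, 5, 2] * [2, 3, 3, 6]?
Use y[k] = Σ_i a[i]·b[k-i] at k=7. y[7] = 2×6 = 12

12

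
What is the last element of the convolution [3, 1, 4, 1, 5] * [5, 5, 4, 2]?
Use y[k] = Σ_i a[i]·b[k-i] at k=7. y[7] = 5×2 = 10

10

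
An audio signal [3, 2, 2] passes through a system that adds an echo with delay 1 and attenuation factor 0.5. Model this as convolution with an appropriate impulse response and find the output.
Direct-path + delayed-attenuated-path model → impulse response h = [1, 0.5] (1 at lag 0, 0.5 at lag 1). Output y[n] = x[n] + 0.5·x[n - 1] (with x[n] = 0 outside 0..2): y[0] = 3 + 0.5×0 = 3; y[1] = 2 + 0.5×3 = 3.5; y[2] = 2 + 0.5×2 = 3.0; y[3] = 0 + 0.5×2 = 1.0. So y = [3, 3.5, 3.0, 1.0]

[3, 3.5, 3.0, 1.0]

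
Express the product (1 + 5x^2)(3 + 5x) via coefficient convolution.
Ascending coefficients: a = [1, 0, 5], b = [3, 5]. c[0] = 1×3 = 3; c[1] = 1×5 + 0×3 = 5; c[2] = 0×5 + 5×3 = 15; c[3] = 5×5 = 25. Result coefficients: [3, 5, 15, 25] → 3 + 5x + 15x^2 + 25x^3

3 + 5x + 15x^2 + 25x^3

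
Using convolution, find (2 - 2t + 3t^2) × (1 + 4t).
Ascending coefficients: a = [2, -2, 3], b = [1, 4]. c[0] = 2×1 = 2; c[1] = 2×4 + -2×1 = 6; c[2] = -2×4 + 3×1 = -5; c[3] = 3×4 = 12. Result coefficients: [2, 6, -5, 12] → 2 + 6t - 5t^2 + 12t^3

2 + 6t - 5t^2 + 12t^3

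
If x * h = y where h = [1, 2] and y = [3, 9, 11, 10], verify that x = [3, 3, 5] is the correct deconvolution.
Forward-compute [3, 3, 5] * [1, 2]: y[0] = 3×1 = 3; y[1] = 3×2 + 3×1 = 9; y[2] = 3×2 + 5×1 = 11; y[3] = 5×2 = 10 → [3, 9, 11, 10]. Matches given y = [3, 9, 11, 10], so verified.

Verified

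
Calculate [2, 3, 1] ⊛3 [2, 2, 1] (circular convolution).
Use y[k] = Σ_j f[j]·g[(k-j) mod 3]. y[0] = 2×2 + 3×1 + 1×2 = 9; y[1] = 2×2 + 3×2 + 1×1 = 11; y[2] = 2×1 + 3×2 + 1×2 = 10. Result: [9, 11, 10]

[9, 11, 10]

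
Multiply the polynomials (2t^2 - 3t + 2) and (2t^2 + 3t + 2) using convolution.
Ascending coefficients: a = [2, -3, 2], b = [2, 3, 2]. c[0] = 2×2 = 4; c[1] = 2×3 + -3×2 = 0; c[2] = 2×2 + -3×3 + 2×2 = -1; c[3] = -3×2 + 2×3 = 0; c[4] = 2×2 = 4. Result coefficients: [4, 0, -1, 0, 4] → 4t^4 - t^2 + 4

4t^4 - t^2 + 4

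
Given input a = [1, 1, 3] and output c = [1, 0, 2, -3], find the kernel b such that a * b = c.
Output length 4 = len(a) + len(b) - 1 ⇒ len(b) = 2. Solve b forward using b[k] = (c[k] - Σ_{i≥1} a[i]·b[k-i]) / a[0]: b[0] = c[0] / a[0] = 1 / 1 = 1; b[1] = (c[1] - 1×1) / a[0] = (0 - 1×1) / 1 = -1. So b = [1, -1]. Forward-check [1, 1, 3] * [1, -1]: c[0] = 1×1 = 1; c[1] = 1×-1 + 1×1 = 0; c[2] = 1×-1 + 3×1 = 2; c[3] = 3×-1 = -3 → [1, 0, 2, -3] ✓

[1, -1]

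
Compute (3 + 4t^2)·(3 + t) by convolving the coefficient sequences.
Ascending coefficients: a = [3, 0, 4], b = [3, 1]. c[0] = 3×3 = 9; c[1] = 3×1 + 0×3 = 3; c[2] = 0×1 + 4×3 = 12; c[3] = 4×1 = 4. Result coefficients: [9, 3, 12, 4] → 9 + 3t + 12t^2 + 4t^3

9 + 3t + 12t^2 + 4t^3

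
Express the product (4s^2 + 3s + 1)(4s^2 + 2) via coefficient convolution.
Ascending coefficients: a = [1, 3, 4], b = [2, 0, 4]. c[0] = 1×2 = 2; c[1] = 1×0 + 3×2 = 6; c[2] = 1×4 + 3×0 + 4×2 = 12; c[3] = 3×4 + 4×0 = 12; c[4] = 4×4 = 16. Result coefficients: [2, 6, 12, 12, 16] → 16s^4 + 12s^3 + 12s^2 + 6s + 2

16s^4 + 12s^3 + 12s^2 + 6s + 2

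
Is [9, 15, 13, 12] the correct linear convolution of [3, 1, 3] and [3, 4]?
Recompute linear convolution of [3, 1, 3] and [3, 4]: y[0] = 3×3 = 9; y[1] = 3×4 + 1×3 = 15; y[2] = 1×4 + 3×3 = 13; y[3] = 3×4 = 12 → [9, 15, 13, 12]. Given [9, 15, 13, 12] matches, so answer: Yes

Yes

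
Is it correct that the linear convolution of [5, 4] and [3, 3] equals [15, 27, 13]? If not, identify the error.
Recompute linear convolution of [5, 4] and [3, 3]: y[0] = 5×3 = 15; y[1] = 5×3 + 4×3 = 27; y[2] = 4×3 = 12 → [15, 27, 12]. Compare to given [15, 27, 13]: they differ at index 2: given 13, correct 12, so answer: No

No. Error at index 2: given 13, correct 12.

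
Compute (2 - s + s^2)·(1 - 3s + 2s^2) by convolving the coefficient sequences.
Ascending coefficients: a = [2, -1, 1], b = [1, -3, 2]. c[0] = 2×1 = 2; c[1] = 2×-3 + -1×1 = -7; c[2] = 2×2 + -1×-3 + 1×1 = 8; c[3] = -1×2 + 1×-3 = -5; c[4] = 1×2 = 2. Result coefficients: [2, -7, 8, -5, 2] → 2 - 7s + 8s^2 - 5s^3 + 2s^4

2 - 7s + 8s^2 - 5s^3 + 2s^4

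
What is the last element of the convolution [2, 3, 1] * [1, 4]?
Use y[k] = Σ_i a[i]·b[k-i] at k=3. y[3] = 1×4 = 4

4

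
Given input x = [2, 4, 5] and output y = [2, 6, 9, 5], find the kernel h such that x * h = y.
Output length 4 = len(x) + len(h) - 1 ⇒ len(h) = 2. Solve h forward using h[k] = (y[k] - Σ_{i≥1} x[i]·h[k-i]) / x[0]: h[0] = y[0] / x[0] = 2 / 2 = 1; h[1] = (y[1] - 4×1) / x[0] = (6 - 4×1) / 2 = 1. So h = [1, 1]. Forward-check [2, 4, 5] * [1, 1]: y[0] = 2×1 = 2; y[1] = 2×1 + 4×1 = 6; y[2] = 4×1 + 5×1 = 9; y[3] = 5×1 = 5 → [2, 6, 9, 5] ✓

[1, 1]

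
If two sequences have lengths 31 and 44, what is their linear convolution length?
Linear/full convolution length: m + n - 1 = 31 + 44 - 1 = 74

74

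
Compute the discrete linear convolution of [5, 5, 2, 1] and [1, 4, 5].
y[0] = 5×1 = 5; y[1] = 5×4 + 5×1 = 25; y[2] = 5×5 + 5×4 + 2×1 = 47; y[3] = 5×5 + 2×4 + 1×1 = 34; y[4] = 2×5 + 1×4 = 14; y[5] = 1×5 = 5

[5, 25, 47, 34, 14, 5]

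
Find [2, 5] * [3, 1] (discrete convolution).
y[0] = 2×3 = 6; y[1] = 2×1 + 5×3 = 17; y[2] = 5×1 = 5

[6, 17, 5]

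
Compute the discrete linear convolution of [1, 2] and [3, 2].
y[0] = 1×3 = 3; y[1] = 1×2 + 2×3 = 8; y[2] = 2×2 = 4

[3, 8, 4]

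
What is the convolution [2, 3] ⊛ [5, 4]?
y[0] = 2×5 = 10; y[1] = 2×4 + 3×5 = 23; y[2] = 3×4 = 12

[10, 23, 12]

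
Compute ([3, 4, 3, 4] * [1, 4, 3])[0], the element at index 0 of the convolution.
Use y[k] = Σ_i a[i]·b[k-i] at k=0. y[0] = 3×1 = 3

3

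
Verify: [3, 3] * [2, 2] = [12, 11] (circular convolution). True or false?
Recompute circular convolution of [3, 3] and [2, 2]: y[0] = 3×2 + 3×2 = 12; y[1] = 3×2 + 3×2 = 12 → [12, 12]. Compare to given [12, 11]: they differ at index 1: given 11, correct 12, so answer: No

No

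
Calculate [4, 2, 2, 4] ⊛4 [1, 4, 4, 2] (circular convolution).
Use y[k] = Σ_j u[j]·v[(k-j) mod 4]. y[0] = 4×1 + 2×2 + 2×4 + 4×4 = 32; y[1] = 4×4 + 2×1 + 2×2 + 4×4 = 38; y[2] = 4×4 + 2×4 + 2×1 + 4×2 = 34; y[3] = 4×2 + 2×4 + 2×4 + 4×1 = 28. Result: [32, 38, 34, 28]

[32, 38, 34, 28]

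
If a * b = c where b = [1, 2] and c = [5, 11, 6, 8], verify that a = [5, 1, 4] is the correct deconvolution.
Forward-compute [5, 1, 4] * [1, 2]: c[0] = 5×1 = 5; c[1] = 5×2 + 1×1 = 11; c[2] = 1×2 + 4×1 = 6; c[3] = 4×2 = 8 → [5, 11, 6, 8]. Matches given c = [5, 11, 6, 8], so verified.

Verified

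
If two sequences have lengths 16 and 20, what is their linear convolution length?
Linear/full convolution length: m + n - 1 = 16 + 20 - 1 = 35

35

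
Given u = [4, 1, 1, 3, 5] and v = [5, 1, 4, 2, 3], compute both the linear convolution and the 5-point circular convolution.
Linear: y_lin[0] = 4×5 = 20; y_lin[1] = 4×1 + 1×5 = 9; y_lin[2] = 4×4 + 1×1 + 1×5 = 22; y_lin[3] = 4×2 + 1×4 + 1×1 + 3×5 = 28; y_lin[4] = 4×3 + 1×2 + 1×4 + 3×1 + 5×5 = 46; y_lin[5] = 1×3 + 1×2 + 3×4 + 5×1 = 22; y_lin[6] = 1×3 + 3×2 + 5×4 = 29; y_lin[7] = 3×3 + 5×2 = 19; y_lin[8] = 5×3 = 15 → [20, 9, 22, 28, 46, 22, 29, 19, 15]. Circular (length 5): y[0] = 4×5 + 1×3 + 1×2 + 3×4 + 5×1 = 42; y[1] = 4×1 + 1×5 + 1×3 + 3×2 + 5×4 = 38; y[2] = 4×4 + 1×1 + 1×5 + 3×3 + 5×2 = 41; y[3] = 4×2 + 1×4 + 1×1 + 3×5 + 5×3 = 43; y[4] = 4×3 + 1×2 + 1×4 + 3×1 + 5×5 = 46 → [42, 38, 41, 43, 46]

Linear: [20, 9, 22, 28, 46, 22, 29, 19, 15], Circular: [42, 38, 41, 43, 46]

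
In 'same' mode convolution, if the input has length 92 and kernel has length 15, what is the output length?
'Same' mode returns an output with the same length as the input: 92

92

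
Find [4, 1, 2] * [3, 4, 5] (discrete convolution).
y[0] = 4×3 = 12; y[1] = 4×4 + 1×3 = 19; y[2] = 4×5 + 1×4 + 2×3 = 30; y[3] = 1×5 + 2×4 = 13; y[4] = 2×5 = 10

[12, 19, 30, 13, 10]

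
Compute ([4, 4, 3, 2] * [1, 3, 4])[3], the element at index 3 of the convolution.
Use y[k] = Σ_i a[i]·b[k-i] at k=3. y[3] = 4×4 + 3×3 + 2×1 = 27

27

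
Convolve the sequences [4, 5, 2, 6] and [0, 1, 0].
y[0] = 4×0 = 0; y[1] = 4×1 + 5×0 = 4; y[2] = 4×0 + 5×1 + 2×0 = 5; y[3] = 5×0 + 2×1 + 6×0 = 2; y[4] = 2×0 + 6×1 = 6; y[5] = 6×0 = 0

[0, 4, 5, 2, 6, 0]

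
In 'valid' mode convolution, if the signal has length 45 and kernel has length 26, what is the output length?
'Valid' mode counts only positions where the kernel fully overlaps the signal: m - n + 1 = 45 - 26 + 1 = 20

20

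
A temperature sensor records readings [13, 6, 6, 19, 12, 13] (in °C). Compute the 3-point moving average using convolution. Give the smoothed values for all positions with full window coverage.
3-point moving average kernel = [1, 1, 1]. Apply in 'valid' mode (full window coverage): avg[0] = (13 + 6 + 6) / 3 = 8.33; avg[1] = (6 + 6 + 19) / 3 = 10.33; avg[2] = (6 + 19 + 12) / 3 = 12.33; avg[3] = (19 + 12 + 13) / 3 = 14.67. Smoothed values: [8.33, 10.33, 12.33, 14.67]

[8.33, 10.33, 12.33, 14.67]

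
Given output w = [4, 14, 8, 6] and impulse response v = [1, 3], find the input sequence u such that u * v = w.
Deconvolve w=[4, 14, 8, 6] by v=[1, 3]. Since v[0]=1, solve forward: u[0] = w[0] / 1 = 4; u[1] = (w[1] - 4×3) / 1 = 2; u[2] = (w[2] - 2×3) / 1 = 2. So u = [4, 2, 2]. Check by forward convolution: w[0] = 4×1 = 4; w[1] = 4×3 + 2×1 = 14; w[2] = 2×3 + 2×1 = 8; w[3] = 2×3 = 6

[4, 2, 2]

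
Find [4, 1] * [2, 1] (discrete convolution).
y[0] = 4×2 = 8; y[1] = 4×1 + 1×2 = 6; y[2] = 1×1 = 1

[8, 6, 1]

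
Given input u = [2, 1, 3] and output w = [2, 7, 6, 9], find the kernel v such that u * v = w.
Output length 4 = len(u) + len(v) - 1 ⇒ len(v) = 2. Solve v forward using v[k] = (w[k] - Σ_{i≥1} u[i]·v[k-i]) / u[0]: v[0] = w[0] / u[0] = 2 / 2 = 1; v[1] = (w[1] - 1×1) / u[0] = (7 - 1×1) / 2 = 3. So v = [1, 3]. Forward-check [2, 1, 3] * [1, 3]: w[0] = 2×1 = 2; w[1] = 2×3 + 1×1 = 7; w[2] = 1×3 + 3×1 = 6; w[3] = 3×3 = 9 → [2, 7, 6, 9] ✓

[1, 3]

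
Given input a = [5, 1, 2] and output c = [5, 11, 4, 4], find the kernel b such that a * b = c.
Output length 4 = len(a) + len(b) - 1 ⇒ len(b) = 2. Solve b forward using b[k] = (c[k] - Σ_{i≥1} a[i]·b[k-i]) / a[0]: b[0] = c[0] / a[0] = 5 / 5 = 1; b[1] = (c[1] - 1×1) / a[0] = (11 - 1×1) / 5 = 2. So b = [1, 2]. Forward-check [5, 1, 2] * [1, 2]: c[0] = 5×1 = 5; c[1] = 5×2 + 1×1 = 11; c[2] = 1×2 + 2×1 = 4; c[3] = 2×2 = 4 → [5, 11, 4, 4] ✓

[1, 2]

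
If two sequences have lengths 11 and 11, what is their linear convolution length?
Linear/full convolution length: m + n - 1 = 11 + 11 - 1 = 21

21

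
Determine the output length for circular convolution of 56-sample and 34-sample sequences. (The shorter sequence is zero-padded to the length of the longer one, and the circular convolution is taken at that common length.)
Circular convolution (zero-padding the shorter input) has length max(m, n) = max(56, 34) = 56

56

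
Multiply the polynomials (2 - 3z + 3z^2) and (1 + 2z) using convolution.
Ascending coefficients: a = [2, -3, 3], b = [1, 2]. c[0] = 2×1 = 2; c[1] = 2×2 + -3×1 = 1; c[2] = -3×2 + 3×1 = -3; c[3] = 3×2 = 6. Result coefficients: [2, 1, -3, 6] → 2 + z - 3z^2 + 6z^3

2 + z - 3z^2 + 6z^3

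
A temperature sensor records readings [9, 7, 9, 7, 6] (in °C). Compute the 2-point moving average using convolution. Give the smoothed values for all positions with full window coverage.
2-point moving average kernel = [1, 1]. Apply in 'valid' mode (full window coverage): avg[0] = (9 + 7) / 2 = 8.0; avg[1] = (7 + 9) / 2 = 8.0; avg[2] = (9 + 7) / 2 = 8.0; avg[3] = (7 + 6) / 2 = 6.5. Smoothed values: [8.0, 8.0, 8.0, 6.5]

[8.0, 8.0, 8.0, 6.5]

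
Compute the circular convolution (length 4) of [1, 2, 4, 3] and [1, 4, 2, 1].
Use y[k] = Σ_j s[j]·t[(k-j) mod 4]. y[0] = 1×1 + 2×1 + 4×2 + 3×4 = 23; y[1] = 1×4 + 2×1 + 4×1 + 3×2 = 16; y[2] = 1×2 + 2×4 + 4×1 + 3×1 = 17; y[3] = 1×1 + 2×2 + 4×4 + 3×1 = 24. Result: [23, 16, 17, 24]

[23, 16, 17, 24]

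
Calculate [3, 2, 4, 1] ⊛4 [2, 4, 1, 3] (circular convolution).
Use y[k] = Σ_j s[j]·t[(k-j) mod 4]. y[0] = 3×2 + 2×3 + 4×1 + 1×4 = 20; y[1] = 3×4 + 2×2 + 4×3 + 1×1 = 29; y[2] = 3×1 + 2×4 + 4×2 + 1×3 = 22; y[3] = 3×3 + 2×1 + 4×4 + 1×2 = 29. Result: [20, 29, 22, 29]

[20, 29, 22, 29]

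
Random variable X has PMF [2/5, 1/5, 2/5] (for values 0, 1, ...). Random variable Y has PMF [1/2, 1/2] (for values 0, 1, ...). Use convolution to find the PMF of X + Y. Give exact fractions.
P(X+Y=k) = Σ_i P(X=i)·P(Y=k-i) — a convolution of [2/5, 1/5, 2/5] and [1/2, 1/2]. P(X+Y=0) = (2/5)×(1/2) = 1/5; P(X+Y=1) = (2/5)×(1/2) + (1/5)×(1/2) = 1/5 + 1/10 = 3/10; P(X+Y=2) = (1/5)×(1/2) + (2/5)×(1/2) = 1/10 + 1/5 = 3/10; P(X+Y=3) = (2/5)×(1/2) = 1/5. PMF: [1/5, 3/10, 3/10, 1/5] (sums to 1 ✓)

[1/5, 3/10, 3/10, 1/5]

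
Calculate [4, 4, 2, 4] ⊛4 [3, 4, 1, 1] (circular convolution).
Use y[k] = Σ_j u[j]·v[(k-j) mod 4]. y[0] = 4×3 + 4×1 + 2×1 + 4×4 = 34; y[1] = 4×4 + 4×3 + 2×1 + 4×1 = 34; y[2] = 4×1 + 4×4 + 2×3 + 4×1 = 30; y[3] = 4×1 + 4×1 + 2×4 + 4×3 = 28. Result: [34, 34, 30, 28]

[34, 34, 30, 28]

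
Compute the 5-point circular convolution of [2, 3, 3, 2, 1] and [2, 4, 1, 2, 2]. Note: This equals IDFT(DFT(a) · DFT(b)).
Either evaluate y[k] = Σ_j a[j]·b[(k-j) mod 5] directly, or use IDFT(DFT(a) · DFT(b)). y[0] = 2×2 + 3×2 + 3×2 + 2×1 + 1×4 = 22; y[1] = 2×4 + 3×2 + 3×2 + 2×2 + 1×1 = 25; y[2] = 2×1 + 3×4 + 3×2 + 2×2 + 1×2 = 26; y[3] = 2×2 + 3×1 + 3×4 + 2×2 + 1×2 = 25; y[4] = 2×2 + 3×2 + 3×1 + 2×4 + 1×2 = 23. Result: [22, 25, 26, 25, 23]

[22, 25, 26, 25, 23]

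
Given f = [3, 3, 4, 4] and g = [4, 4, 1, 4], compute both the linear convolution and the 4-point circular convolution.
Linear: y_lin[0] = 3×4 = 12; y_lin[1] = 3×4 + 3×4 = 24; y_lin[2] = 3×1 + 3×4 + 4×4 = 31; y_lin[3] = 3×4 + 3×1 + 4×4 + 4×4 = 47; y_lin[4] = 3×4 + 4×1 + 4×4 = 32; y_lin[5] = 4×4 + 4×1 = 20; y_lin[6] = 4×4 = 16 → [12, 24, 31, 47, 32, 20, 16]. Circular (length 4): y[0] = 3×4 + 3×4 + 4×1 + 4×4 = 44; y[1] = 3×4 + 3×4 + 4×4 + 4×1 = 44; y[2] = 3×1 + 3×4 + 4×4 + 4×4 = 47; y[3] = 3×4 + 3×1 + 4×4 + 4×4 = 47 → [44, 44, 47, 47]

Linear: [12, 24, 31, 47, 32, 20, 16], Circular: [44, 44, 47, 47]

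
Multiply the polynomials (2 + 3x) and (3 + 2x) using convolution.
Ascending coefficients: a = [2, 3], b = [3, 2]. c[0] = 2×3 = 6; c[1] = 2×2 + 3×3 = 13; c[2] = 3×2 = 6. Result coefficients: [6, 13, 6] → 6 + 13x + 6x^2

6 + 13x + 6x^2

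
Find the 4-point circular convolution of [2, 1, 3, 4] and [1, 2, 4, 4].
Use y[k] = Σ_j a[j]·b[(k-j) mod 4]. y[0] = 2×1 + 1×4 + 3×4 + 4×2 = 26; y[1] = 2×2 + 1×1 + 3×4 + 4×4 = 33; y[2] = 2×4 + 1×2 + 3×1 + 4×4 = 29; y[3] = 2×4 + 1×4 + 3×2 + 4×1 = 22. Result: [26, 33, 29, 22]

[26, 33, 29, 22]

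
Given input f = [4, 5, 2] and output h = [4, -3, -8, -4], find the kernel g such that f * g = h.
Output length 4 = len(f) + len(g) - 1 ⇒ len(g) = 2. Solve g forward using g[k] = (h[k] - Σ_{i≥1} f[i]·g[k-i]) / f[0]: g[0] = h[0] / f[0] = 4 / 4 = 1; g[1] = (h[1] - 5×1) / f[0] = (-3 - 5×1) / 4 = -2. So g = [1, -2]. Forward-check [4, 5, 2] * [1, -2]: h[0] = 4×1 = 4; h[1] = 4×-2 + 5×1 = -3; h[2] = 5×-2 + 2×1 = -8; h[3] = 2×-2 = -4 → [4, -3, -8, -4] ✓

[1, -2]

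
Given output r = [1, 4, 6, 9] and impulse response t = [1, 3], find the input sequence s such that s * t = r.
Deconvolve r=[1, 4, 6, 9] by t=[1, 3]. Since t[0]=1, solve forward: s[0] = r[0] / 1 = 1; s[1] = (r[1] - 1×3) / 1 = 1; s[2] = (r[2] - 1×3) / 1 = 3. So s = [1, 1, 3]. Check by forward convolution: r[0] = 1×1 = 1; r[1] = 1×3 + 1×1 = 4; r[2] = 1×3 + 3×1 = 6; r[3] = 3×3 = 9

[1, 1, 3]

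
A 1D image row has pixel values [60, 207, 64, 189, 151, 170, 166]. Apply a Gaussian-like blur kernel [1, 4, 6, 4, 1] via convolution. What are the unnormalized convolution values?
Convolve image row [60, 207, 64, 189, 151, 170, 166] with kernel [1, 4, 6, 4, 1]: y[0] = 60×1 = 60; y[1] = 60×4 + 207×1 = 447; y[2] = 60×6 + 207×4 + 64×1 = 1252; y[3] = 60×4 + 207×6 + 64×4 + 189×1 = 1927; y[4] = 60×1 + 207×4 + 64×6 + 189×4 + 151×1 = 2179; y[5] = 207×1 + 64×4 + 189×6 + 151×4 + 170×1 = 2371; y[6] = 64×1 + 189×4 + 151×6 + 170×4 + 166×1 = 2572; y[7] = 189×1 + 151×4 + 170×6 + 166×4 = 2477; y[8] = 151×1 + 170×4 + 166×6 = 1827; y[9] = 170×1 + 166×4 = 834; y[10] = 166×1 = 166 → [60, 447, 1252, 1927, 2179, 2371, 2572, 2477, 1827, 834, 166]. Normalization factor = sum(kernel) = 16.

[60, 447, 1252, 1927, 2179, 2371, 2572, 2477, 1827, 834, 166]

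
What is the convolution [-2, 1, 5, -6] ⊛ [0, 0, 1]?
y[0] = -2×0 = 0; y[1] = -2×0 + 1×0 = 0; y[2] = -2×1 + 1×0 + 5×0 = -2; y[3] = 1×1 + 5×0 + -6×0 = 1; y[4] = 5×1 + -6×0 = 5; y[5] = -6×1 = -6

[0, 0, -2, 1, 5, -6]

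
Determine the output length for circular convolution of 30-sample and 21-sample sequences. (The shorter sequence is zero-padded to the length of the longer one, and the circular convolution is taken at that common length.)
Circular convolution (zero-padding the shorter input) has length max(m, n) = max(30, 21) = 30

30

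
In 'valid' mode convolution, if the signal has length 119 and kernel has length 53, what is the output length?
'Valid' mode counts only positions where the kernel fully overlaps the signal: m - n + 1 = 119 - 53 + 1 = 67

67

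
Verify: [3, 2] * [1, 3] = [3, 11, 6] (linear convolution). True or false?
Recompute linear convolution of [3, 2] and [1, 3]: y[0] = 3×1 = 3; y[1] = 3×3 + 2×1 = 11; y[2] = 2×3 = 6 → [3, 11, 6]. Given [3, 11, 6] matches, so answer: Yes

Yes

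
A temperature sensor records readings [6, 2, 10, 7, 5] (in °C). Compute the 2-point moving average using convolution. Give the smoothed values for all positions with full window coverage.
2-point moving average kernel = [1, 1]. Apply in 'valid' mode (full window coverage): avg[0] = (6 + 2) / 2 = 4.0; avg[1] = (2 + 10) / 2 = 6.0; avg[2] = (10 + 7) / 2 = 8.5; avg[3] = (7 + 5) / 2 = 6.0. Smoothed values: [4.0, 6.0, 8.5, 6.0]

[4.0, 6.0, 8.5, 6.0]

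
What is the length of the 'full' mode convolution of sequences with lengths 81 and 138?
Linear/full convolution length: m + n - 1 = 81 + 138 - 1 = 218

218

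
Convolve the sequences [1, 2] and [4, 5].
y[0] = 1×4 = 4; y[1] = 1×5 + 2×4 = 13; y[2] = 2×5 = 10

[4, 13, 10]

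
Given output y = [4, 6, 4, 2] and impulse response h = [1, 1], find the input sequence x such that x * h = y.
Deconvolve y=[4, 6, 4, 2] by h=[1, 1]. Since h[0]=1, solve forward: x[0] = y[0] / 1 = 4; x[1] = (y[1] - 4×1) / 1 = 2; x[2] = (y[2] - 2×1) / 1 = 2. So x = [4, 2, 2]. Check by forward convolution: y[0] = 4×1 = 4; y[1] = 4×1 + 2×1 = 6; y[2] = 2×1 + 2×1 = 4; y[3] = 2×1 = 2

[4, 2, 2]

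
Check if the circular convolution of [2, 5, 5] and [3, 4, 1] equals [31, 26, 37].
Recompute circular convolution of [2, 5, 5] and [3, 4, 1]: y[0] = 2×3 + 5×1 + 5×4 = 31; y[1] = 2×4 + 5×3 + 5×1 = 28; y[2] = 2×1 + 5×4 + 5×3 = 37 → [31, 28, 37]. Compare to given [31, 26, 37]: they differ at index 1: given 26, correct 28, so answer: No

No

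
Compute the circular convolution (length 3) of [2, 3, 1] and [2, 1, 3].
Use y[k] = Σ_j f[j]·g[(k-j) mod 3]. y[0] = 2×2 + 3×3 + 1×1 = 14; y[1] = 2×1 + 3×2 + 1×3 = 11; y[2] = 2×3 + 3×1 + 1×2 = 11. Result: [14, 11, 11]

[14, 11, 11]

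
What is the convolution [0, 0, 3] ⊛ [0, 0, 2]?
y[0] = 0×0 = 0; y[1] = 0×0 + 0×0 = 0; y[2] = 0×2 + 0×0 + 3×0 = 0; y[3] = 0×2 + 3×0 = 0; y[4] = 3×2 = 6

[0, 0, 0, 0, 6]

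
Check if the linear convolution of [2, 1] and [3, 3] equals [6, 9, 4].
Recompute linear convolution of [2, 1] and [3, 3]: y[0] = 2×3 = 6; y[1] = 2×3 + 1×3 = 9; y[2] = 1×3 = 3 → [6, 9, 3]. Compare to given [6, 9, 4]: they differ at index 2: given 4, correct 3, so answer: No

No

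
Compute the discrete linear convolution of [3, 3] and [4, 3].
y[0] = 3×4 = 12; y[1] = 3×3 + 3×4 = 21; y[2] = 3×3 = 9

[12, 21, 9]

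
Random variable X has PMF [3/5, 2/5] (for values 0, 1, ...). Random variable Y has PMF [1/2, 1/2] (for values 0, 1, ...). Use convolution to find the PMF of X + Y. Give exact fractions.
P(X+Y=k) = Σ_i P(X=i)·P(Y=k-i) — a convolution of [3/5, 2/5] and [1/2, 1/2]. P(X+Y=0) = (3/5)×(1/2) = 3/10; P(X+Y=1) = (3/5)×(1/2) + (2/5)×(1/2) = 3/10 + 1/5 = 1/2; P(X+Y=2) = (2/5)×(1/2) = 1/5. PMF: [3/10, 1/2, 1/5] (sums to 1 ✓)

[3/10, 1/2, 1/5]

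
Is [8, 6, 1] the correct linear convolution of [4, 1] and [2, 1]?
Recompute linear convolution of [4, 1] and [2, 1]: y[0] = 4×2 = 8; y[1] = 4×1 + 1×2 = 6; y[2] = 1×1 = 1 → [8, 6, 1]. Given [8, 6, 1] matches, so answer: Yes

Yes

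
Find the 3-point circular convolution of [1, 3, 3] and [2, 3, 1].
Use y[k] = Σ_j x[j]·h[(k-j) mod 3]. y[0] = 1×2 + 3×1 + 3×3 = 14; y[1] = 1×3 + 3×2 + 3×1 = 12; y[2] = 1×1 + 3×3 + 3×2 = 16. Result: [14, 12, 16]

[14, 12, 16]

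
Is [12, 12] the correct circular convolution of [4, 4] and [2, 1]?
Recompute circular convolution of [4, 4] and [2, 1]: y[0] = 4×2 + 4×1 = 12; y[1] = 4×1 + 4×2 = 12 → [12, 12]. Given [12, 12] matches, so answer: Yes

Yes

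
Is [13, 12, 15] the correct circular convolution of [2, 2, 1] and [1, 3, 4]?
Recompute circular convolution of [2, 2, 1] and [1, 3, 4]: y[0] = 2×1 + 2×4 + 1×3 = 13; y[1] = 2×3 + 2×1 + 1×4 = 12; y[2] = 2×4 + 2×3 + 1×1 = 15 → [13, 12, 15]. Given [13, 12, 15] matches, so answer: Yes

Yes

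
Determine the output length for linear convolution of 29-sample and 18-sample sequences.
Linear/full convolution length: m + n - 1 = 29 + 18 - 1 = 46

46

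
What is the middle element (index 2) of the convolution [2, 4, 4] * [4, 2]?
Use y[k] = Σ_i a[i]·b[k-i] at k=2. y[2] = 4×2 + 4×4 = 24

24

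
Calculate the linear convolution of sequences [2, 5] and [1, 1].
y[0] = 2×1 = 2; y[1] = 2×1 + 5×1 = 7; y[2] = 5×1 = 5

[2, 7, 5]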